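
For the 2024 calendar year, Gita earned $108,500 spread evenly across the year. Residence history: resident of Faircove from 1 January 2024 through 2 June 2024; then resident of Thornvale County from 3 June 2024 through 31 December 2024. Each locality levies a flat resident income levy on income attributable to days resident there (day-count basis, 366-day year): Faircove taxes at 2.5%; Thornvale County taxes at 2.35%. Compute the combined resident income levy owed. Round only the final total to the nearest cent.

Faircove, 1 January – 2 June 2024: 154 days → $108,500 × 2.5% × 154/366 = $1,141.3251
Thornvale County, 3 June – 31 December 2024: 212 days → $108,500 × 2.35% × 212/366 = $1,476.9044
Total = $2,618.2295

$2,618.23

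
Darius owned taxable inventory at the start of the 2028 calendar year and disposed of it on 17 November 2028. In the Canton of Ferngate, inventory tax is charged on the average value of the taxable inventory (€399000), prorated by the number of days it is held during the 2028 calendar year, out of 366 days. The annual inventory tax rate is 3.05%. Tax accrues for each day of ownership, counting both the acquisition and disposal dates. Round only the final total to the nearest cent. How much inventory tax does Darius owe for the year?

Days held (1 January – 17 November 2028): 322 out of 366
Tax = €399000 × 3.05% × 322/366 = €10706.5000

€10706.50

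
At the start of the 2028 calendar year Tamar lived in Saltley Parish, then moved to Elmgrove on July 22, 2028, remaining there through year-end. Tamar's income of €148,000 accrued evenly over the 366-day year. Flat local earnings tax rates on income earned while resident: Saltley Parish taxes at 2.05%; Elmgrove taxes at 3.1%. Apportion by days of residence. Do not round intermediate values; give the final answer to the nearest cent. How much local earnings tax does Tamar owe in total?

€3,726.08

Saltley Parish, January 1 – July 21, 2028: 203 days → €148,000 × 2.05% × 203/366 = €1,682.7923
Elmgrove, July 22 – December 31, 2028: 163 days → €148,000 × 3.1% × 163/366 = €2,043.2896
Total = €3,726.0820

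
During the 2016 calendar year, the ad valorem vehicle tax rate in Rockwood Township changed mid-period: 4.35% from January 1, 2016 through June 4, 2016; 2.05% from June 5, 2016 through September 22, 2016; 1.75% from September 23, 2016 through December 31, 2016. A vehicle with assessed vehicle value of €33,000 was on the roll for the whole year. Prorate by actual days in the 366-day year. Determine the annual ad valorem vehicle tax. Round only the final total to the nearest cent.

January 1 – June 4, 2016: 156 days at 4.35% → €33,000 × 4.35% × 156/366 = €611.8525
June 5 – September 22, 2016: 110 days at 2.05% → €33,000 × 2.05% × 110/366 = €203.3197
September 23 – December 31, 2016: 100 days at 1.75% → €33,000 × 1.75% × 100/366 = €157.7869
Total = €972.9590

€972.96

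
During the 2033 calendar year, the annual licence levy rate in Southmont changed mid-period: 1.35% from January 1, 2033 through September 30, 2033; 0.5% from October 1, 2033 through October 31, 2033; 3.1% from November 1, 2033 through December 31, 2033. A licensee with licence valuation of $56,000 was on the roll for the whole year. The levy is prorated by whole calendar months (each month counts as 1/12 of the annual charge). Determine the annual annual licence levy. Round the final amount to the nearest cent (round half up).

$879.67

January 1 – September 30, 2033: 9 months at 1.35% → $56,000 × 1.35% × 9/12 = $567.0000
October 1 – October 31, 2033: 1 month at 0.5% → $56,000 × 0.5% × 1/12 = $23.3333
November 1 – December 31, 2033: 2 months at 3.1% → $56,000 × 3.1% × 2/12 = $289.3333
Total = $879.6667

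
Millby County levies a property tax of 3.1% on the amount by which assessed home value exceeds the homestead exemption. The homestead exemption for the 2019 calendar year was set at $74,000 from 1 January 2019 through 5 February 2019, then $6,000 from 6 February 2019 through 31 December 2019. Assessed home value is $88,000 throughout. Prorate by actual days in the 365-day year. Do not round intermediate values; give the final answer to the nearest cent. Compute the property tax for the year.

1 January – 5 February 2019: 36 days, exemption $74,000 → ($88,000 − $74,000) × 3.1% × 36/365 = $42.8055
6 February – 31 December 2019: 329 days, exemption $6,000 → ($88,000 − $6,000) × 3.1% × 329/365 = $2,291.2822
Total = $2,334.0877

$2,334.09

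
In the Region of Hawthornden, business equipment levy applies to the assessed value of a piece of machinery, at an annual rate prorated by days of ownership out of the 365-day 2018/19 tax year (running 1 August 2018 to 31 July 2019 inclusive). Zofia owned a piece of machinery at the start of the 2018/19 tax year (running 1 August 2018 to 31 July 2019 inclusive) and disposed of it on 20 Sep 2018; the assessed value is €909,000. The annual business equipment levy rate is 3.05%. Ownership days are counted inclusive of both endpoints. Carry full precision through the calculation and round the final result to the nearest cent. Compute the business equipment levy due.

€3,873.83

Days held (1 Aug – 20 Sep 2018): 51 out of 365
Tax = €909,000 × 3.05% × 51/365 = €3,873.8342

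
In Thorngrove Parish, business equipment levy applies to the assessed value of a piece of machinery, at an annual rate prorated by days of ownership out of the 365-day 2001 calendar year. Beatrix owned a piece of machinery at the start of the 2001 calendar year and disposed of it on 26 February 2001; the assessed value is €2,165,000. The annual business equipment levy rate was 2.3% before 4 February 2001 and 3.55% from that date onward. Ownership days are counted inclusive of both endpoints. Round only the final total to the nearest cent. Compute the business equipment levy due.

€9,481.51

1 January – 3 February 2001: 34 days at 2.3% → €2,165,000 × 2.3% × 34/365 = €4,638.4384
4 February – 26 February 2001: 23 days at 3.55% → €2,165,000 × 3.55% × 23/365 = €4,843.0753
Total = €9,481.5137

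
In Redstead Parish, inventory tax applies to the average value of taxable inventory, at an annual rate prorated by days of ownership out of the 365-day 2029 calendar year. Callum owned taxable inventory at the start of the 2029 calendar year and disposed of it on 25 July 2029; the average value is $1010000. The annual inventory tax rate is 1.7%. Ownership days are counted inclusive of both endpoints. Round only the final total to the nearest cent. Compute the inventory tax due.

$9690.47

Days held (1 January – 25 July 2029): 206 out of 365
Tax = $1010000 × 1.7% × 206/365 = $9690.4658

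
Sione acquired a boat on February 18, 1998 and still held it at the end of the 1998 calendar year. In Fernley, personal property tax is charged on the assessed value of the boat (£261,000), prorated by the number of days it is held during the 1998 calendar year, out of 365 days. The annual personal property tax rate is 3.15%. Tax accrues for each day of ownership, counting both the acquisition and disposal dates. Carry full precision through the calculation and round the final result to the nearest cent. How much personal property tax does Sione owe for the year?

Days held (February 18 – December 31, 1998): 317 out of 365
Tax = £261,000 × 3.15% × 317/365 = £7,140.3164

£7,140.32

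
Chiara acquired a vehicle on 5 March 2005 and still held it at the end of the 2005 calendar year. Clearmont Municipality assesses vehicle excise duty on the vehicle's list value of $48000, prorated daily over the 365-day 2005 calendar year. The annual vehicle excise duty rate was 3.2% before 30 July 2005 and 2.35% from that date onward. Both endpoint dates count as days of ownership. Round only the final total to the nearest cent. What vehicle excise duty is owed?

$1097.62

5 March – 29 July 2005: 147 days at 3.2% → $48000 × 3.2% × 147/365 = $618.6082
30 July – 31 December 2005: 155 days at 2.35% → $48000 × 2.35% × 155/365 = $479.0137
Total = $1097.6219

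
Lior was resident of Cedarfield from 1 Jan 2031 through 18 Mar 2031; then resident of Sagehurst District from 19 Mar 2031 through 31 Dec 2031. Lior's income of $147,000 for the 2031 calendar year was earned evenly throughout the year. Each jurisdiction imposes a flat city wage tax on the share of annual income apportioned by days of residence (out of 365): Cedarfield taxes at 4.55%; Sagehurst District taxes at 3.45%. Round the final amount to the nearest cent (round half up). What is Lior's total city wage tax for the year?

$5,412.62

Cedarfield, 1 Jan – 18 Mar 2031: 77 days → $147,000 × 4.55% × 77/365 = $1,410.9986
Sagehurst District, 19 Mar – 31 Dec 2031: 288 days → $147,000 × 3.45% × 288/365 = $4,001.6219
Total = $5,412.6205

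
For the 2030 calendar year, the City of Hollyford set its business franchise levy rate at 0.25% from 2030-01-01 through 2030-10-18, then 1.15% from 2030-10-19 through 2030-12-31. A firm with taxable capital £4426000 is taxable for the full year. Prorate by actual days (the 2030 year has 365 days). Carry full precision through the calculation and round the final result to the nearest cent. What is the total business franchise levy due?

£19140.93

2030-01-01 to 2030-10-18: 291 days at 0.25% → £4426000 × 0.25% × 291/365 = £8821.6849
2030-10-19 to 2030-12-31: 74 days at 1.15% → £4426000 × 1.15% × 74/365 = £10319.2493
Total = £19140.9342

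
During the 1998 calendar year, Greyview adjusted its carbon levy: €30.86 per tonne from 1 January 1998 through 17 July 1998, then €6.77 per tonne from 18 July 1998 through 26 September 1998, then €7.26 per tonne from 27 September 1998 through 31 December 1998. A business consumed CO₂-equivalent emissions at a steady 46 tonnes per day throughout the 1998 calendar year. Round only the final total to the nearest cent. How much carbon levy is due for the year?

1 January – 17 July 1998: 198 days × 46 tonnes/day = 9,108 tonnes at €30.86/tonne → €281,072.88
18 July – 26 September 1998: 71 days × 46 tonnes/day = 3,266 tonnes at €6.77/tonne → €22,110.82
27 September – 31 December 1998: 96 days × 46 tonnes/day = 4,416 tonnes at €7.26/tonne → €32,060.16

€335,243.86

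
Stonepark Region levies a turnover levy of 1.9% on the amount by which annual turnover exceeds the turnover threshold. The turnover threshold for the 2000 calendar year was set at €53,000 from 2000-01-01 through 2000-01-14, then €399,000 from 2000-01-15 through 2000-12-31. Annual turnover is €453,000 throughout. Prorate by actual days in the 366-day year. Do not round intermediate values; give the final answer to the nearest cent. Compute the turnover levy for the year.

2000-01-01 to 2000-01-14: 14 days, exemption €53,000 → (€453,000 − €53,000) × 1.9% × 14/366 = €290.7104
2000-01-15 to 2000-12-31: 352 days, exemption €399,000 → (€453,000 − €399,000) × 1.9% × 352/366 = €986.7541
Total = €1,277.4645

€1,277.46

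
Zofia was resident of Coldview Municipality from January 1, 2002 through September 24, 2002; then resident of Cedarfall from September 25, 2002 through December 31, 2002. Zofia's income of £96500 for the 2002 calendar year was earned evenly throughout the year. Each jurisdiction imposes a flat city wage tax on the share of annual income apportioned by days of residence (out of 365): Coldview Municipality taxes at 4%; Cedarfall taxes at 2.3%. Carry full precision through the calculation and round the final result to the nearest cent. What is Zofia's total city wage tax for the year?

Coldview Municipality, January 1 – September 24, 2002: 267 days → £96500 × 4% × 267/365 = £2823.6164
Cedarfall, September 25 – December 31, 2002: 98 days → £96500 × 2.3% × 98/365 = £595.9205
Total = £3419.5370

£3419.54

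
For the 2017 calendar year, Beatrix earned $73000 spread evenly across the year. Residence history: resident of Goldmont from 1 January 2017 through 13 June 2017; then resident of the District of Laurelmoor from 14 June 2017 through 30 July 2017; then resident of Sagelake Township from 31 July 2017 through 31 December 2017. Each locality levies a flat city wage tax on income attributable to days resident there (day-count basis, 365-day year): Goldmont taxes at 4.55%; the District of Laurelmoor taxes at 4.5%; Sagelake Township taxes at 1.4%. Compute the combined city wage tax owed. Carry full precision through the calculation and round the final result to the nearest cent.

Goldmont, 1 January – 13 June 2017: 164 days → $73000 × 4.55% × 164/365 = $1492.4000
The District of Laurelmoor, 14 June – 30 July 2017: 47 days → $73000 × 4.5% × 47/365 = $423.0000
Sagelake Township, 31 July – 31 December 2017: 154 days → $73000 × 1.4% × 154/365 = $431.2000
Total = $2346.6000

$2346.60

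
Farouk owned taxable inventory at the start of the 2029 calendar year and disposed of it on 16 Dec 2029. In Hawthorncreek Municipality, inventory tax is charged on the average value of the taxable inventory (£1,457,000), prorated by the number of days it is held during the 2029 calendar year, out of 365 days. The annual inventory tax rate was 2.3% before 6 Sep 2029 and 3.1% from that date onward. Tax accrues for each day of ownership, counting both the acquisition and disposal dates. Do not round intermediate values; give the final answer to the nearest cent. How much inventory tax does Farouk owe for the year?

1 Jan – 5 Sep 2029: 248 days at 2.3% → £1,457,000 × 2.3% × 248/365 = £22,769.1178
6 Sep – 16 Dec 2029: 102 days at 3.1% → £1,457,000 × 3.1% × 102/365 = £12,622.0110
Total = £35,391.1288

£35,391.13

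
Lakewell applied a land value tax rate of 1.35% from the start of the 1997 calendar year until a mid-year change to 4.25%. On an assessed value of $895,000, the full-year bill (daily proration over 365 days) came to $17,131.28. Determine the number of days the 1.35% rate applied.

294 days

Let d = days at the first rate; then 365 − d days at the second rate.
$895,000 × [1.35%·d + 4.25%·(365−d)] / 365 = $17,131.28
Solving gives d = 294, so the new rate took effect on 22 Oct 1997.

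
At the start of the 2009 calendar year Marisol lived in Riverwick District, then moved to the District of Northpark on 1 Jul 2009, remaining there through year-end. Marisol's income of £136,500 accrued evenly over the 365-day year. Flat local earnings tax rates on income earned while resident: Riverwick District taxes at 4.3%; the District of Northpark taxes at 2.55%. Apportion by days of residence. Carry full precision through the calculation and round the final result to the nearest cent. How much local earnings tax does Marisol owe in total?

£4,665.31

Riverwick District, 1 Jan – 30 Jun 2009: 181 days → £136,500 × 4.3% × 181/365 = £2,910.6288
The District of Northpark, 1 Jul – 31 Dec 2009: 184 days → £136,500 × 2.55% × 184/365 = £1,754.6795
Total = £4,665.3082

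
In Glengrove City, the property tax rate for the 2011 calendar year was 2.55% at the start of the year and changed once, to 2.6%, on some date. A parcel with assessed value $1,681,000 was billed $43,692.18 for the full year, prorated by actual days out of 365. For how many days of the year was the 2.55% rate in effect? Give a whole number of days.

6 days

Let d = days at the first rate; then 365 − d days at the second rate.
$1,681,000 × [2.55%·d + 2.6%·(365−d)] / 365 = $43,692.18
Solving gives d = 6, so the new rate took effect on 7 Jan 2011.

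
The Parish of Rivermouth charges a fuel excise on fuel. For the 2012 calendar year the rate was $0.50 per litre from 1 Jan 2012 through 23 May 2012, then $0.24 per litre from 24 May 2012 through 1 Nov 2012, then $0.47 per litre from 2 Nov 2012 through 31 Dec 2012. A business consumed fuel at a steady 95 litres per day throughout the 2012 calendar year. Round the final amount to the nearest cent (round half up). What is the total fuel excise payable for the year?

1 Jan – 23 May 2012: 144 days × 95 litres/day = 13,680 litres at $0.50/litre → $6840.00
24 May – 1 Nov 2012: 162 days × 95 litres/day = 15,390 litres at $0.24/litre → $3693.60
2 Nov – 31 Dec 2012: 60 days × 95 litres/day = 5,700 litres at $0.47/litre → $2679.00

$13212.60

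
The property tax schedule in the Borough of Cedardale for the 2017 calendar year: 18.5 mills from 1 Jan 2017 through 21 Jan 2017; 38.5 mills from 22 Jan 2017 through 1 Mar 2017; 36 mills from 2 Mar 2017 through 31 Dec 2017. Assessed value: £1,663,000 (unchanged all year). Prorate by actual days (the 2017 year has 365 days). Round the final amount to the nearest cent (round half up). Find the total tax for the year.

£58,637.84

1 Jan – 21 Jan 2017: 21 days at 18.5 mills → £1,663,000 × 1.85% × 21/365 = £1,770.0699
22 Jan – 1 Mar 2017: 39 days at 38.5 mills → £1,663,000 × 3.85% × 39/365 = £6,841.0808
2 Mar – 31 Dec 2017: 305 days at 36 mills → £1,663,000 × 3.6% × 305/365 = £50,026.6849
Total = £58,637.8356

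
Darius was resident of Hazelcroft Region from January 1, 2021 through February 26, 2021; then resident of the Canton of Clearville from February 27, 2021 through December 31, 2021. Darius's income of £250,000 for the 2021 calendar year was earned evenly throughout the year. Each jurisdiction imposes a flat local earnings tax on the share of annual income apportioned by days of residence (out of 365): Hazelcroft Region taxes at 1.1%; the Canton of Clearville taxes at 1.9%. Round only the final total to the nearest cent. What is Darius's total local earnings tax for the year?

Hazelcroft Region, January 1 – February 26, 2021: 57 days → £250,000 × 1.1% × 57/365 = £429.4521
The Canton of Clearville, February 27 – December 31, 2021: 308 days → £250,000 × 1.9% × 308/365 = £4,008.2192
Total = £4,437.6712

£4,437.67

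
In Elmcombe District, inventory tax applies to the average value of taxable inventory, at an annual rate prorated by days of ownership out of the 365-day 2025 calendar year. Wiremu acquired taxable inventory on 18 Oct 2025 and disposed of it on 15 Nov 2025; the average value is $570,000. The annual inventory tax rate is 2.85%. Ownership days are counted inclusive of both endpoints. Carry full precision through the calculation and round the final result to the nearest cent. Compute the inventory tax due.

$1,290.70

Days held (18 Oct – 15 Nov 2025): 29 out of 365
Tax = $570,000 × 2.85% × 29/365 = $1,290.6986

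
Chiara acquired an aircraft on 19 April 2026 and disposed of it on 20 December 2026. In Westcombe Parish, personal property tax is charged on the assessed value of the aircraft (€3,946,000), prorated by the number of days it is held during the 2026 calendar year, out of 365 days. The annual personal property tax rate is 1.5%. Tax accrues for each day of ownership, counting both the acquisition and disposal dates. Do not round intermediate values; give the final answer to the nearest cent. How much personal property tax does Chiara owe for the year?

€39,892.44

Days held (19 April – 20 December 2026): 246 out of 365
Tax = €3,946,000 × 1.5% × 246/365 = €39,892.4384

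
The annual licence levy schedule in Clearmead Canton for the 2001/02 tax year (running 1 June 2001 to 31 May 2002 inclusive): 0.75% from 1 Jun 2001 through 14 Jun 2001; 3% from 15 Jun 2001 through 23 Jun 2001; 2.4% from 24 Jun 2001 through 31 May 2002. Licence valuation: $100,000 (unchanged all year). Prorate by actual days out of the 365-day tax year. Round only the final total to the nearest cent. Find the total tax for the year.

1 Jun – 14 Jun 2001: 14 days at 0.75% → $100,000 × 0.75% × 14/365 = $28.7671
15 Jun – 23 Jun 2001: 9 days at 3% → $100,000 × 3% × 9/365 = $73.9726
24 Jun 2001 – 31 May 2002: 342 days at 2.4% → $100,000 × 2.4% × 342/365 = $2,248.7671
Total = $2,351.5068

$2,351.51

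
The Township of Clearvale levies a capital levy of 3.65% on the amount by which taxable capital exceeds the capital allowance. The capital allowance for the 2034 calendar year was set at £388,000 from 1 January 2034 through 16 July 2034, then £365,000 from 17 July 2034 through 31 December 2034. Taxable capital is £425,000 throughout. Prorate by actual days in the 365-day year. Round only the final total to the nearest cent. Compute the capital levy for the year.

1 January – 16 July 2034: 197 days, exemption £388,000 → (£425,000 − £388,000) × 3.65% × 197/365 = £728.9000
17 July – 31 December 2034: 168 days, exemption £365,000 → (£425,000 − £365,000) × 3.65% × 168/365 = £1,008.0000
Total = £1,736.9000

£1,736.90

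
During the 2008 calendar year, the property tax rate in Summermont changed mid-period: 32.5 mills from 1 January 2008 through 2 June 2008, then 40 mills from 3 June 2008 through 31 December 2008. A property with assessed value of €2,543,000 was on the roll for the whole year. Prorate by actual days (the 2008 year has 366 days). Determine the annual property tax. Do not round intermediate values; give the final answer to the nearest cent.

1 January – 2 June 2008: 154 days at 32.5 mills → €2,543,000 × 3.25% × 154/366 = €34,775.1776
3 June – 31 December 2008: 212 days at 40 mills → €2,543,000 × 4% × 212/366 = €58,919.7814
Total = €93,694.9590

€93,694.96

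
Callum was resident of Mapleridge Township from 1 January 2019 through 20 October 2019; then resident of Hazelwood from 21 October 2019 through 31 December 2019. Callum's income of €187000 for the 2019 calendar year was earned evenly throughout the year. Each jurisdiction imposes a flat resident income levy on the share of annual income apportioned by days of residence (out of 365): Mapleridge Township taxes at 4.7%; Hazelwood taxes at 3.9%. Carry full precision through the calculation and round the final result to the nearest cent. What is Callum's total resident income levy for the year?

€8493.90

Mapleridge Township, 1 January – 20 October 2019: 293 days → €187000 × 4.7% × 293/365 = €7055.2795
Hazelwood, 21 October – 31 December 2019: 72 days → €187000 × 3.9% × 72/365 = €1438.6192
Total = €8493.8986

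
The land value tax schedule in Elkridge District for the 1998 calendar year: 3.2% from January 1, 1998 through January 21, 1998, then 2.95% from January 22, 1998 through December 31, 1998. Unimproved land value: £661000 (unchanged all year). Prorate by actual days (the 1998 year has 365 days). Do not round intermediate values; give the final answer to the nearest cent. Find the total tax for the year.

£19594.58

January 1 – January 21, 1998: 21 days at 3.2% → £661000 × 3.2% × 21/365 = £1216.9644
January 22 – December 31, 1998: 344 days at 2.95% → £661000 × 2.95% × 344/365 = £18377.6110
Total = £19594.5753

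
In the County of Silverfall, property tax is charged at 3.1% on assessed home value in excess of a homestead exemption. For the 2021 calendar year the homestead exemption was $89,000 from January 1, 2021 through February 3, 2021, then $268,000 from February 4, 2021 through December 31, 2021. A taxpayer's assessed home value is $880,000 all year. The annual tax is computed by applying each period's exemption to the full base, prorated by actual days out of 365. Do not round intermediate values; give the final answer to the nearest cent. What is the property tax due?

$19,488.89

January 1 – February 3, 2021: 34 days, exemption $89,000 → ($880,000 − $89,000) × 3.1% × 34/365 = $2,284.1479
February 4 – December 31, 2021: 331 days, exemption $268,000 → ($880,000 − $268,000) × 3.1% × 331/365 = $17,204.7452
Total = $19,488.8932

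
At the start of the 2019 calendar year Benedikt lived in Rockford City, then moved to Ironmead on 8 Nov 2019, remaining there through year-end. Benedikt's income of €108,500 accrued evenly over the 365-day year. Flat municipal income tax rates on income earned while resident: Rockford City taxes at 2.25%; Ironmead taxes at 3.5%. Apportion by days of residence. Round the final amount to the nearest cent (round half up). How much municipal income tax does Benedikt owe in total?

Rockford City, 1 Jan – 7 Nov 2019: 311 days → €108,500 × 2.25% × 311/365 = €2,080.0788
Ironmead, 8 Nov – 31 Dec 2019: 54 days → €108,500 × 3.5% × 54/365 = €561.8219
Total = €2,641.9007

€2,641.90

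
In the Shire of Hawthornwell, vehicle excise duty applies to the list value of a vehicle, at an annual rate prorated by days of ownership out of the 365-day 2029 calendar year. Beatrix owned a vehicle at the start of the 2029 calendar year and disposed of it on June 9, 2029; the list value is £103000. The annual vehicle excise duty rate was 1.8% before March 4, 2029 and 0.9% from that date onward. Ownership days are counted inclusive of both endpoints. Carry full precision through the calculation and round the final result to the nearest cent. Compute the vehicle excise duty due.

£563.82

January 1 – March 3, 2029: 62 days at 1.8% → £103000 × 1.8% × 62/365 = £314.9260
March 4 – June 9, 2029: 98 days at 0.9% → £103000 × 0.9% × 98/365 = £248.8932
Total = £563.8192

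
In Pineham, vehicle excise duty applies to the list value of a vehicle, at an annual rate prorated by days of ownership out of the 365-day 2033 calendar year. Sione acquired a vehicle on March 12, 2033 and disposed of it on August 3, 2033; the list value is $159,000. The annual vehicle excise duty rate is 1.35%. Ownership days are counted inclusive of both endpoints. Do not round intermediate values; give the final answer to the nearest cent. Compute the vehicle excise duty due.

$852.72

Days held (March 12 – August 3, 2033): 145 out of 365
Tax = $159,000 × 1.35% × 145/365 = $852.7192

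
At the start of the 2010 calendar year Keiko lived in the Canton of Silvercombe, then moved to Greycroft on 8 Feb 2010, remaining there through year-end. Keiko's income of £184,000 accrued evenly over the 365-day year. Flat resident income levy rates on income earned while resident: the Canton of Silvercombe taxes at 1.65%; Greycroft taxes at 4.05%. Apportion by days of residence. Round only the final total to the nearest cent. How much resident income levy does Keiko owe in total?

The Canton of Silvercombe, 1 Jan – 7 Feb 2010: 38 days → £184,000 × 1.65% × 38/365 = £316.0767
Greycroft, 8 Feb – 31 Dec 2010: 327 days → £184,000 × 4.05% × 327/365 = £6,676.1753
Total = £6,992.2521

£6,992.25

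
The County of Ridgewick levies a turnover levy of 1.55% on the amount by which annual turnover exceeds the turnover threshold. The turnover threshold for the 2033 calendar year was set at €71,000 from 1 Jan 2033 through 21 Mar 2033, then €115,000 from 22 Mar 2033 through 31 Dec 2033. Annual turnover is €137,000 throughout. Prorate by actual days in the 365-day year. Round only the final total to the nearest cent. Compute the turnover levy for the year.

€490.48

1 Jan – 21 Mar 2033: 80 days, exemption €71,000 → (€137,000 − €71,000) × 1.55% × 80/365 = €224.2192
22 Mar – 31 Dec 2033: 285 days, exemption €115,000 → (€137,000 − €115,000) × 1.55% × 285/365 = €266.2603
Total = €490.4795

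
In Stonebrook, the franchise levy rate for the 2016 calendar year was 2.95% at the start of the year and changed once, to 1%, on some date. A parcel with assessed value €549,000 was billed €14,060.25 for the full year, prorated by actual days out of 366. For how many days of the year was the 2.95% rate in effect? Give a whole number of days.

Let d = days at the first rate; then 366 − d days at the second rate.
€549,000 × [2.95%·d + 1%·(366−d)] / 366 = €14,060.25
Solving gives d = 293, so the new rate took effect on October 20, 2016.

293 days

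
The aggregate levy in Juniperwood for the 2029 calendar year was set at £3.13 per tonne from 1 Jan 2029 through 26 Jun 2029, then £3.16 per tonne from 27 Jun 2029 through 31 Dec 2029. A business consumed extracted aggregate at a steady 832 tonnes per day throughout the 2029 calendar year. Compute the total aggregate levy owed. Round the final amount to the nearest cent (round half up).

£955,210.88

1 Jan – 26 Jun 2029: 177 days × 832 tonnes/day = 147,264 tonnes at £3.13/tonne → £460,936.32
27 Jun – 31 Dec 2029: 188 days × 832 tonnes/day = 156,416 tonnes at £3.16/tonne → £494,274.56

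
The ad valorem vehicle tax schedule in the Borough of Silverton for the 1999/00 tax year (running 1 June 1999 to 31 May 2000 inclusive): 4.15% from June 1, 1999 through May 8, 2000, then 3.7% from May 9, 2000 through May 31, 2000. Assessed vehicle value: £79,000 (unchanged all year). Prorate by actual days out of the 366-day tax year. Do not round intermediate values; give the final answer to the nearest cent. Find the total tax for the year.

June 1, 1999 – May 8, 2000: 343 days at 4.15% → £79,000 × 4.15% × 343/366 = £3,072.4740
May 9 – May 31, 2000: 23 days at 3.7% → £79,000 × 3.7% × 23/366 = £183.6858
Total = £3,256.1598

£3,256.16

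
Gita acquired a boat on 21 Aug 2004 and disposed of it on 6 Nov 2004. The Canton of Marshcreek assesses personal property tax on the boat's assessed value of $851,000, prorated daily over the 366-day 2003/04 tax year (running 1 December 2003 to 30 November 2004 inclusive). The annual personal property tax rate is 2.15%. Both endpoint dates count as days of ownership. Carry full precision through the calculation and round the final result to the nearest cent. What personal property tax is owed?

Days held (21 Aug – 6 Nov 2004): 78 out of 366
Tax = $851,000 × 2.15% × 78/366 = $3,899.2541

$3,899.25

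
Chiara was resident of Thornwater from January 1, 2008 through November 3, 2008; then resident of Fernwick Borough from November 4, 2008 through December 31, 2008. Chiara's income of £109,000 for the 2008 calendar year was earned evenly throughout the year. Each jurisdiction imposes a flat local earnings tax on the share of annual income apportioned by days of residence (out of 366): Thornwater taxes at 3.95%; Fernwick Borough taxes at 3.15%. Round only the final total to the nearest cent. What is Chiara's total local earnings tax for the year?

Thornwater, January 1 – November 3, 2008: 308 days → £109,000 × 3.95% × 308/366 = £3,623.2077
Fernwick Borough, November 4 – December 31, 2008: 58 days → £109,000 × 3.15% × 58/366 = £544.1066
Total = £4,167.3142

£4,167.31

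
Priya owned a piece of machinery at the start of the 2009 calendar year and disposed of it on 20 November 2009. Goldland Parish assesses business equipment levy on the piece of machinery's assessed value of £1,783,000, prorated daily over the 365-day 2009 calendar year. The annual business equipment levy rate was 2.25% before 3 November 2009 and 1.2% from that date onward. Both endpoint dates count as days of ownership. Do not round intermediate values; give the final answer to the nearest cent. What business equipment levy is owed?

£34,687.90

1 January – 2 November 2009: 306 days at 2.25% → £1,783,000 × 2.25% × 306/365 = £33,632.7534
3 November – 20 November 2009: 18 days at 1.2% → £1,783,000 × 1.2% × 18/365 = £1,055.1452
Total = £34,687.8986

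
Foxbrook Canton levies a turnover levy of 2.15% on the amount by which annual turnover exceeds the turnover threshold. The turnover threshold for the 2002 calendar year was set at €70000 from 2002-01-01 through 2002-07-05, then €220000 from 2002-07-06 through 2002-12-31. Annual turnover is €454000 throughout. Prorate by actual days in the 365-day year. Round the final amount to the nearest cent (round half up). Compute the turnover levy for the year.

2002-01-01 to 2002-07-05: 186 days, exemption €70000 → (€454000 − €70000) × 2.15% × 186/365 = €4207.1671
2002-07-06 to 2002-12-31: 179 days, exemption €220000 → (€454000 − €220000) × 2.15% × 179/365 = €2467.2575
Total = €6674.4247

€6674.42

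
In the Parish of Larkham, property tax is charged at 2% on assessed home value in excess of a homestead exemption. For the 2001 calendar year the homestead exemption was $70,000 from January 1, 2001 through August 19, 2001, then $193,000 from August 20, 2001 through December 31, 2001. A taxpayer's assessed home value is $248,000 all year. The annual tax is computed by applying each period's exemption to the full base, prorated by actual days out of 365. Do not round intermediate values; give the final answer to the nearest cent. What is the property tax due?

January 1 – August 19, 2001: 231 days, exemption $70,000 → ($248,000 − $70,000) × 2% × 231/365 = $2,253.0411
August 20 – December 31, 2001: 134 days, exemption $193,000 → ($248,000 − $193,000) × 2% × 134/365 = $403.8356
Total = $2,656.8767

$2,656.88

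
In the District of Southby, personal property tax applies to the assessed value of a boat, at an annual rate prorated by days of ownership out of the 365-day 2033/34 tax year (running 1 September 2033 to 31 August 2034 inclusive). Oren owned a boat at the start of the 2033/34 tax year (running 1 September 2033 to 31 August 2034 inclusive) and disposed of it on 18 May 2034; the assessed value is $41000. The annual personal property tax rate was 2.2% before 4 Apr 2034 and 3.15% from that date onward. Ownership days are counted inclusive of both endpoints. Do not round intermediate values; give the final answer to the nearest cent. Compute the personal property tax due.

1 Sep 2033 – 3 Apr 2034: 215 days at 2.2% → $41000 × 2.2% × 215/365 = $531.3151
4 Apr – 18 May 2034: 45 days at 3.15% → $41000 × 3.15% × 45/365 = $159.2260
Total = $690.5411

$690.54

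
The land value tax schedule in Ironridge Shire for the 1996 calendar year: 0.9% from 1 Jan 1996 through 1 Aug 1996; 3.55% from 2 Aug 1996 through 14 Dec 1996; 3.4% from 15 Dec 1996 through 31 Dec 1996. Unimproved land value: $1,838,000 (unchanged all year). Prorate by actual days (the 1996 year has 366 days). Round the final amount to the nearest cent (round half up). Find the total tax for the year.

1 Jan – 1 Aug 1996: 214 days at 0.9% → $1,838,000 × 0.9% × 214/366 = $9,672.0984
2 Aug – 14 Dec 1996: 135 days at 3.55% → $1,838,000 × 3.55% × 135/366 = $24,067.2541
15 Dec – 31 Dec 1996: 17 days at 3.4% → $1,838,000 × 3.4% × 17/366 = $2,902.6339
Total = $36,641.9863

$36,641.99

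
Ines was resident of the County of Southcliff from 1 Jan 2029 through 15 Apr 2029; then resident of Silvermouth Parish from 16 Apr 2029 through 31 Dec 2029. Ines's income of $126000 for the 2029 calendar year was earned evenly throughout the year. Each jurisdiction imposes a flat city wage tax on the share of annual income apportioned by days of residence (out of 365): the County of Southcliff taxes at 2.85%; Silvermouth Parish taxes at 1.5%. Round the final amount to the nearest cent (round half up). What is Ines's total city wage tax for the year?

The County of Southcliff, 1 Jan – 15 Apr 2029: 105 days → $126000 × 2.85% × 105/365 = $1033.0274
Silvermouth Parish, 16 Apr – 31 Dec 2029: 260 days → $126000 × 1.5% × 260/365 = $1346.3014
Total = $2379.3288

$2379.33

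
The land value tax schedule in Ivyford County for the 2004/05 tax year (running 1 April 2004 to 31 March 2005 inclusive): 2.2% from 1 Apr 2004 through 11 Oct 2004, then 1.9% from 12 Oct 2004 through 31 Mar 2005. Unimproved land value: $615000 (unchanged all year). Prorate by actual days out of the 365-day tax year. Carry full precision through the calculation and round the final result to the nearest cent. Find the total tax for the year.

$12665.63

1 Apr – 11 Oct 2004: 194 days at 2.2% → $615000 × 2.2% × 194/365 = $7191.2877
12 Oct 2004 – 31 Mar 2005: 171 days at 1.9% → $615000 × 1.9% × 171/365 = $5474.3425
Total = $12665.6301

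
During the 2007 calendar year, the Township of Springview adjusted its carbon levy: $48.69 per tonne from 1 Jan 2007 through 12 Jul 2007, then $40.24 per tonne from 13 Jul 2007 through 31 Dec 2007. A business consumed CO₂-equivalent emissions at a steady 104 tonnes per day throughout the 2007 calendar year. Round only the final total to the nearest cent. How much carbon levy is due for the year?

$1,697,118.80

1 Jan – 12 Jul 2007: 193 days × 104 tonnes/day = 20,072 tonnes at $48.69/tonne → $977,305.68
13 Jul – 31 Dec 2007: 172 days × 104 tonnes/day = 17,888 tonnes at $40.24/tonne → $719,813.12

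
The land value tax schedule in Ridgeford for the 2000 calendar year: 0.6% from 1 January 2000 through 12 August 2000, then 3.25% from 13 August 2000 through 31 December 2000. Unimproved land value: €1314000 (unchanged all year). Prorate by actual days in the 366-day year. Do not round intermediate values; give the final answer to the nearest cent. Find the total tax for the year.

€21298.65

1 January – 12 August 2000: 225 days at 0.6% → €1314000 × 0.6% × 225/366 = €4846.7213
13 August – 31 December 2000: 141 days at 3.25% → €1314000 × 3.25% × 141/366 = €16451.9262
Total = €21298.6475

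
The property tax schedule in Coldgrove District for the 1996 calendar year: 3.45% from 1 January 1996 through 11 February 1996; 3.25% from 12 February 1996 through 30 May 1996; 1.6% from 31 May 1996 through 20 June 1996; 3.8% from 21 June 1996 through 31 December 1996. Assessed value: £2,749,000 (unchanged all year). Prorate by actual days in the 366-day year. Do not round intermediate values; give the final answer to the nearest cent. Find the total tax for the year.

£95,385.04

1 January – 11 February 1996: 42 days at 3.45% → £2,749,000 × 3.45% × 42/366 = £10,883.3361
12 February – 30 May 1996: 109 days at 3.25% → £2,749,000 × 3.25% × 109/366 = £26,607.4658
31 May – 20 June 1996: 21 days at 1.6% → £2,749,000 × 1.6% × 21/366 = £2,523.6721
21 June – 31 December 1996: 194 days at 3.8% → £2,749,000 × 3.8% × 194/366 = £55,370.5683
Total = £95,385.0423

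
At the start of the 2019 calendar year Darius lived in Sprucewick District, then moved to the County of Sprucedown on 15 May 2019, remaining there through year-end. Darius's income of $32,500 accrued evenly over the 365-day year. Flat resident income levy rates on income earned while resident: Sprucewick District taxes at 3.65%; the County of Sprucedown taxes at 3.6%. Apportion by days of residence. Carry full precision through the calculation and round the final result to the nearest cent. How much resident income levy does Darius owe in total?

Sprucewick District, 1 Jan – 14 May 2019: 134 days → $32,500 × 3.65% × 134/365 = $435.5000
The County of Sprucedown, 15 May – 31 Dec 2019: 231 days → $32,500 × 3.6% × 231/365 = $740.4658
Total = $1,175.9658

$1,175.97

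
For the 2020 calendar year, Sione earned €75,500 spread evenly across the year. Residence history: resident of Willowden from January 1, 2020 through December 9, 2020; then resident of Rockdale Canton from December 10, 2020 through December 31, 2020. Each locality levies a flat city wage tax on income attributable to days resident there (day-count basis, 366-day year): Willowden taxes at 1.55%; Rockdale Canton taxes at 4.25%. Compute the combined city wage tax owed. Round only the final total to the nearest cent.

€1,292.78

Willowden, January 1 – December 9, 2020: 344 days → €75,500 × 1.55% × 344/366 = €1,099.9071
Rockdale Canton, December 10 – December 31, 2020: 22 days → €75,500 × 4.25% × 22/366 = €192.8757
Total = €1,292.7828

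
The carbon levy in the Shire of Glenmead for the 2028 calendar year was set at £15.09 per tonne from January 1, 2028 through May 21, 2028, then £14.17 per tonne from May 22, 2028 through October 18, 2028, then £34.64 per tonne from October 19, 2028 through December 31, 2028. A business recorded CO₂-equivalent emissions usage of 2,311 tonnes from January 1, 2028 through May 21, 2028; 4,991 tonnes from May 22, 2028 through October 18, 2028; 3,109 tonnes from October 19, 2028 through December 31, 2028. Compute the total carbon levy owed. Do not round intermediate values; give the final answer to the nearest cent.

January 1 – May 21, 2028: 2,311 tonnes at £15.09/tonne → £34,872.99
May 22 – October 18, 2028: 4,991 tonnes at £14.17/tonne → £70,722.47
October 19 – December 31, 2028: 3,109 tonnes at £34.64/tonne → £107,695.76

£213,291.22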